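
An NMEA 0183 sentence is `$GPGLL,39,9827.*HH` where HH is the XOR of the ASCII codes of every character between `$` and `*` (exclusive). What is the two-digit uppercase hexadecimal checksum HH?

70

XOR the ASCII codes of the payload characters:
  'G' = 0x47 → acc = 0x47
  'P' = 0x50 → acc = 0x17
  'G' = 0x47 → acc = 0x50
  'L' = 0x4C → acc = 0x1C
  'L' = 0x4C → acc = 0x50
  ',' = 0x2C → acc = 0x7C
  '3' = 0x33 → acc = 0x4F
  '9' = 0x39 → acc = 0x76
  ',' = 0x2C → acc = 0x5A
  '9' = 0x39 → acc = 0x63
  '8' = 0x38 → acc = 0x5B
  '2' = 0x32 → acc = 0x69
  '7' = 0x37 → acc = 0x5E
  '.' = 0x2E → acc = 0x70
Checksum = 0x70.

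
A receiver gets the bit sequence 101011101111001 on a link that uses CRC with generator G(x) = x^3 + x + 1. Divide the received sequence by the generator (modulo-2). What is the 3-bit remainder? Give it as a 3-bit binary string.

101

Modulo-2 division of 101011101111001 by 1011:
  pos 0: 1010 XOR 1011 = 0001
  pos 3: 1111 XOR 1011 = 0100
  pos 4: 1000 XOR 1011 = 0011
  pos 6: 1111 XOR 1011 = 0100
  pos 7: 1001 XOR 1011 = 0010
  pos 9: 1010 XOR 1011 = 0001
Remainder = 101 (nonzero — an error is detected).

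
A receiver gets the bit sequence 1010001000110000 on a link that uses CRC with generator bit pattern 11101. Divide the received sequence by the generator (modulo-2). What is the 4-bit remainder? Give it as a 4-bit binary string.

0010

Modulo-2 division of 1010001000110000 by 11101:
  pos 0: 10100 XOR 11101 = 01001
  pos 1: 10010 XOR 11101 = 01111
  pos 2: 11111 XOR 11101 = 00010
  pos 5: 10000 XOR 11101 = 01101
  pos 6: 11011 XOR 11101 = 00110
  pos 8: 11010 XOR 11101 = 00111
  pos 10: 11100 XOR 11101 = 00001
Remainder = 0010 (nonzero — an error is detected).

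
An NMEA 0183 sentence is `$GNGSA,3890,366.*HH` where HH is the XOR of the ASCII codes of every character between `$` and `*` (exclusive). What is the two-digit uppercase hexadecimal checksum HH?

43

XOR the ASCII codes of the payload characters:
  'G' = 0x47 → acc = 0x47
  'N' = 0x4E → acc = 0x09
  'G' = 0x47 → acc = 0x4E
  'S' = 0x53 → acc = 0x1D
  'A' = 0x41 → acc = 0x5C
  ',' = 0x2C → acc = 0x70
  '3' = 0x33 → acc = 0x43
  '8' = 0x38 → acc = 0x7B
  '9' = 0x39 → acc = 0x42
  '0' = 0x30 → acc = 0x72
  ',' = 0x2C → acc = 0x5E
  '3' = 0x33 → acc = 0x6D
  '6' = 0x36 → acc = 0x5B
  '6' = 0x36 → acc = 0x6D
  '.' = 0x2E → acc = 0x43
Checksum = 0x43.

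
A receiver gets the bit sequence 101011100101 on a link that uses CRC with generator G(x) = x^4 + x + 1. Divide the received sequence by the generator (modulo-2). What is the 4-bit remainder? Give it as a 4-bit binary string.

Modulo-2 division of 101011100101 by 10011:
  pos 0: 10101 XOR 10011 = 00110
  pos 2: 11011 XOR 10011 = 01000
  pos 3: 10000 XOR 10011 = 00011
  pos 6: 11010 XOR 10011 = 01001
  pos 7: 10011 XOR 10011 = 00000
Remainder = 0000 (zero — the frame passes the CRC check).

0000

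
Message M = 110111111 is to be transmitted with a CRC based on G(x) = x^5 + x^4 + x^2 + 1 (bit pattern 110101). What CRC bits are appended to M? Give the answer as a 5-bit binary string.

Append 5 zeros: 11011111100000. Divide by 110101 (XOR where the leading bit is 1):
  pos 0: 110111 XOR 110101 = 000010
  pos 4: 101110 XOR 110101 = 011011
  pos 5: 110110 XOR 110101 = 000011
Remainder (last 5 bits) = 11000. This is the CRC / FCS.

11000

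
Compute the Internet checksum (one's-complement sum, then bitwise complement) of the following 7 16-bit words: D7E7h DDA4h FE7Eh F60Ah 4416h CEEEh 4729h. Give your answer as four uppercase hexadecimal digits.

FBBA

One's-complement addition (fold any carry out of bit 15 back into bit 0):
  0xD7E7 + 0xDDA4 = 0x1B58B → wrap carry → 0xB58C
  0xB58C + 0xFE7E = 0x1B40A → wrap carry → 0xB40B
  0xB40B + 0xF60A = 0x1AA15 → wrap carry → 0xAA16
  0xAA16 + 0x4416 = 0x0EE2C
  0xEE2C + 0xCEEE = 0x1BD1A → wrap carry → 0xBD1B
  0xBD1B + 0x4729 = 0x10444 → wrap carry → 0x0445
One's-complement sum = 0x0445.
Checksum = ~0x0445 & 0xFFFF = 0xFBBA.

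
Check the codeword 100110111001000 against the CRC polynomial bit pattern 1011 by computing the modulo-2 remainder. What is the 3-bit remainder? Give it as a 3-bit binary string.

Modulo-2 division of 100110111001000 by 1011:
  pos 0: 1001 XOR 1011 = 0010
  pos 2: 1010 XOR 1011 = 0001
  pos 5: 1111 XOR 1011 = 0100
  pos 6: 1000 XOR 1011 = 0011
  pos 8: 1101 XOR 1011 = 0110
  pos 9: 1100 XOR 1011 = 0111
  pos 10: 1110 XOR 1011 = 0101
  pos 11: 1010 XOR 1011 = 0001
Remainder = 001 (nonzero — an error is detected).

001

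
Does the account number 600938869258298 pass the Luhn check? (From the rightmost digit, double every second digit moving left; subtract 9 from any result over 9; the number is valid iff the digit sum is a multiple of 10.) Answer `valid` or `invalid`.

valid

From the right, keep odd positions and double even positions (subtract 9 from any doubled value over 9):
  doubled (positions 2,4,...): 9 7 4 3 7 9 0 → sum 39
  kept (positions 1,3,...): 8 2 5 9 8 3 0 6 → sum 41
Total = 80.
80 mod 10 = 0, so the number is valid.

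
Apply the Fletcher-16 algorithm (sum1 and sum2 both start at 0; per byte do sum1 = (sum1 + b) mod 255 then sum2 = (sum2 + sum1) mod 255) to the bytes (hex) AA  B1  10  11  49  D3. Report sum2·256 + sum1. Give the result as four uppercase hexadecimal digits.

Running sums (mod 255):
  after byte 0 (AA): sum1=170, sum2=170
  after byte 1 (B1): sum1=92, sum2=7
  after byte 2 (10): sum1=108, sum2=115
  after byte 3 (11): sum1=125, sum2=240
  after byte 4 (49): sum1=198, sum2=183
  after byte 5 (D3): sum1=154, sum2=82
Checksum = sum2·256 + sum1 = 82·256 + 154 = 21146 = 0x529A.

529A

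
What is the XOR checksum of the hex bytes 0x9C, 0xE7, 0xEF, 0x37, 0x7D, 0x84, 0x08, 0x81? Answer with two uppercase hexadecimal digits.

D3

XOR the bytes together:
  start with 0x9C
  0x9C ⊕ 0xE7 = 0x7B
  0x7B ⊕ 0xEF = 0x94
  0x94 ⊕ 0x37 = 0xA3
  0xA3 ⊕ 0x7D = 0xDE
  0xDE ⊕ 0x84 = 0x5A
  0x5A ⊕ 0x08 = 0x52
  0x52 ⊕ 0x81 = 0xD3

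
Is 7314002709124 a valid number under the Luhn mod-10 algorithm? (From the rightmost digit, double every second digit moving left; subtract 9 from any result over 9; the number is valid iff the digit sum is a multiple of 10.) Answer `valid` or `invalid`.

invalid

From the right, keep odd positions and double even positions (subtract 9 from any doubled value over 9):
  doubled (positions 2,4,...): 4 9 5 0 8 6 → sum 32
  kept (positions 1,3,...): 4 1 0 2 0 1 7 → sum 15
Total = 47.
47 mod 10 = 7, so the number is invalid.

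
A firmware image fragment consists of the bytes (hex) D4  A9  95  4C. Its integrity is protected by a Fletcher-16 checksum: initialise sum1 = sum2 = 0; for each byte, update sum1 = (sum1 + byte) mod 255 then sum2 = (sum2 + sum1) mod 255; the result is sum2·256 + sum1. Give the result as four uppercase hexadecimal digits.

C760

Running sums (mod 255):
  after byte 0 (D4): sum1=212, sum2=212
  after byte 1 (A9): sum1=126, sum2=83
  after byte 2 (95): sum1=20, sum2=103
  after byte 3 (4C): sum1=96, sum2=199
Checksum = sum2·256 + sum1 = 199·256 + 96 = 51040 = 0xC760.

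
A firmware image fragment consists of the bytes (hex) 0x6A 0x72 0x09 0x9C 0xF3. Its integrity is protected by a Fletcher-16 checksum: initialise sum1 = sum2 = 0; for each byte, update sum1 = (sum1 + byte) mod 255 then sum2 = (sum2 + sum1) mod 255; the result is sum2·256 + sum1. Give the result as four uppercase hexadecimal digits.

Running sums (mod 255):
  after byte 0 (0x6A): sum1=106, sum2=106
  after byte 1 (0x72): sum1=220, sum2=71
  after byte 2 (0x09): sum1=229, sum2=45
  after byte 3 (0x9C): sum1=130, sum2=175
  after byte 4 (0xF3): sum1=118, sum2=38
Checksum = sum2·256 + sum1 = 38·256 + 118 = 9846 = 0x2676.

2676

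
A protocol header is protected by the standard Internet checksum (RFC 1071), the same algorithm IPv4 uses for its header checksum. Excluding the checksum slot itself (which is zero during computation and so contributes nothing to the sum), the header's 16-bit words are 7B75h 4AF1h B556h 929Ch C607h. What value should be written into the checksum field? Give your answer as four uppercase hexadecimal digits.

One's-complement addition (fold any carry out of bit 15 back into bit 0):
  0x7B75 + 0x4AF1 = 0x0C666
  0xC666 + 0xB556 = 0x17BBC → wrap carry → 0x7BBD
  0x7BBD + 0x929C = 0x10E59 → wrap carry → 0x0E5A
  0x0E5A + 0xC607 = 0x0D461
One's-complement sum = 0xD461.
Checksum = ~0xD461 & 0xFFFF = 0x2B9E.

2B9E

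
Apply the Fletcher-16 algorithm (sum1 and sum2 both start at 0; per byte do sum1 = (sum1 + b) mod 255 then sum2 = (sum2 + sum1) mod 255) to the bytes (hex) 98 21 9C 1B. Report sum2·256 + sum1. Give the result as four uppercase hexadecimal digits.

1A71

Running sums (mod 255):
  after byte 0 (98): sum1=152, sum2=152
  after byte 1 (21): sum1=185, sum2=82
  after byte 2 (9C): sum1=86, sum2=168
  after byte 3 (1B): sum1=113, sum2=26
Checksum = sum2·256 + sum1 = 26·256 + 113 = 6769 = 0x1A71.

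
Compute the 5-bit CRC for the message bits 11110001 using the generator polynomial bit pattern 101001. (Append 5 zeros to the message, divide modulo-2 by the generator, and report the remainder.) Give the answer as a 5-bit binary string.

Append 5 zeros: 1111000100000. Divide by 101001 (XOR where the leading bit is 1):
  pos 0: 111100 XOR 101001 = 010101
  pos 1: 101010 XOR 101001 = 000011
  pos 5: 111000 XOR 101001 = 010001
  pos 6: 100010 XOR 101001 = 001011
Remainder (last 5 bits) = 10110. This is the CRC / FCS.

10110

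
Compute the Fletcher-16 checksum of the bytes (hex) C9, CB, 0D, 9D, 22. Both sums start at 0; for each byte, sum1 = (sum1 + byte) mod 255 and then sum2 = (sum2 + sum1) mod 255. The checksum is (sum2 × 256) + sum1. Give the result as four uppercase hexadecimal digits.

Running sums (mod 255):
  after byte 0 (C9): sum1=201, sum2=201
  after byte 1 (CB): sum1=149, sum2=95
  after byte 2 (0D): sum1=162, sum2=2
  after byte 3 (9D): sum1=64, sum2=66
  after byte 4 (22): sum1=98, sum2=164
Checksum = sum2·256 + sum1 = 164·256 + 98 = 42082 = 0xA462.

A462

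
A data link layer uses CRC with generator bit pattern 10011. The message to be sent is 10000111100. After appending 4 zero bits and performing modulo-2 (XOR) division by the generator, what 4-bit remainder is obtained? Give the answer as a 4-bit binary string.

Append 4 zeros: 100001111000000. Divide by 10011 (XOR where the leading bit is 1):
  pos 0: 10000 XOR 10011 = 00011
  pos 3: 11111 XOR 10011 = 01100
  pos 4: 11001 XOR 10011 = 01010
  pos 5: 10100 XOR 10011 = 00111
  pos 7: 11100 XOR 10011 = 01111
  pos 8: 11110 XOR 10011 = 01101
  pos 9: 11010 XOR 10011 = 01001
  pos 10: 10010 XOR 10011 = 00001
Remainder (last 4 bits) = 0001. This is the CRC / FCS.

0001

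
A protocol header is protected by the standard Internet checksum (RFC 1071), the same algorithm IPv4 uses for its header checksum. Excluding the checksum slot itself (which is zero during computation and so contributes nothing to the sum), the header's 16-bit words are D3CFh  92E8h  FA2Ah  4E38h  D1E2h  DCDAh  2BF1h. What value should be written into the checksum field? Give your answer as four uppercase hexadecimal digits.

7635

One's-complement addition (fold any carry out of bit 15 back into bit 0):
  0xD3CF + 0x92E8 = 0x166B7 → wrap carry → 0x66B8
  0x66B8 + 0xFA2A = 0x160E2 → wrap carry → 0x60E3
  0x60E3 + 0x4E38 = 0x0AF1B
  0xAF1B + 0xD1E2 = 0x180FD → wrap carry → 0x80FE
  0x80FE + 0xDCDA = 0x15DD8 → wrap carry → 0x5DD9
  0x5DD9 + 0x2BF1 = 0x089CA
One's-complement sum = 0x89CA.
Checksum = ~0x89CA & 0xFFFF = 0x7635.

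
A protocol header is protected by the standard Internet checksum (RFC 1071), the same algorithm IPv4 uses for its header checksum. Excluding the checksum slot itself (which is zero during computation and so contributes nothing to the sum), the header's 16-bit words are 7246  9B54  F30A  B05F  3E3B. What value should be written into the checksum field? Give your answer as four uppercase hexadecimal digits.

One's-complement addition (fold any carry out of bit 15 back into bit 0):
  0x7246 + 0x9B54 = 0x10D9A → wrap carry → 0x0D9B
  0x0D9B + 0xF30A = 0x100A5 → wrap carry → 0x00A6
  0x00A6 + 0xB05F = 0x0B105
  0xB105 + 0x3E3B = 0x0EF40
One's-complement sum = 0xEF40.
Checksum = ~0xEF40 & 0xFFFF = 0x10BF.

10BF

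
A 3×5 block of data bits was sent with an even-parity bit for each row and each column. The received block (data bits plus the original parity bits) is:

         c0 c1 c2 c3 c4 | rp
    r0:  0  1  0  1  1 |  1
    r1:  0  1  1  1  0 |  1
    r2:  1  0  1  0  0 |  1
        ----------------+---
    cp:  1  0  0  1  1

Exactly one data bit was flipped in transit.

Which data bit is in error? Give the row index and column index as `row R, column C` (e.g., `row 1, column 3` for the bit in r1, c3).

Recompute each row's even parity and compare to rp:
  r0: data parity 1, sent rp 1 → ok
  r1: data parity 1, sent rp 1 → ok
  r2: data parity 0, sent rp 1 → mismatch
Recompute each column's even parity and compare to cp:
  c0: data parity 1, sent cp 1 → ok
  c1: data parity 0, sent cp 0 → ok
  c2: data parity 0, sent cp 0 → ok
  c3: data parity 0, sent cp 1 → mismatch
  c4: data parity 1, sent cp 1 → ok
Exactly one row (r2) and one column (c3) fail → the flipped bit is at their intersection.

row 2, column 3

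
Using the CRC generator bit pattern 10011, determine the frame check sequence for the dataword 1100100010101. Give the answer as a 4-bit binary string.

Append 4 zeros: 11001000101010000. Divide by 10011 (XOR where the leading bit is 1):
  pos 0: 11001 XOR 10011 = 01010
  pos 1: 10100 XOR 10011 = 00111
  pos 3: 11100 XOR 10011 = 01111
  pos 4: 11111 XOR 10011 = 01100
  pos 5: 11000 XOR 10011 = 01011
  pos 6: 10111 XOR 10011 = 00100
  pos 8: 10001 XOR 10011 = 00010
  pos 11: 10000 XOR 10011 = 00011
Remainder (last 4 bits) = 0110. This is the CRC / FCS.

0110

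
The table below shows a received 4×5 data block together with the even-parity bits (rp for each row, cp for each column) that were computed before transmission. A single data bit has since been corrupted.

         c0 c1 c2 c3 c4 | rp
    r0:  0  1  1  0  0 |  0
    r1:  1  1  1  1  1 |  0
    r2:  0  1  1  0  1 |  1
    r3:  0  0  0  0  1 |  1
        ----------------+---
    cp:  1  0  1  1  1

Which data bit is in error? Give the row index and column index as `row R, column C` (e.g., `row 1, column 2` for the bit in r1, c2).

Recompute each row's even parity and compare to rp:
  r0: data parity 0, sent rp 0 → ok
  r1: data parity 1, sent rp 0 → mismatch
  r2: data parity 1, sent rp 1 → ok
  r3: data parity 1, sent rp 1 → ok
Recompute each column's even parity and compare to cp:
  c0: data parity 1, sent cp 1 → ok
  c1: data parity 1, sent cp 0 → mismatch
  c2: data parity 1, sent cp 1 → ok
  c3: data parity 1, sent cp 1 → ok
  c4: data parity 1, sent cp 1 → ok
Exactly one row (r1) and one column (c1) fail → the flipped bit is at their intersection.

row 1, column 1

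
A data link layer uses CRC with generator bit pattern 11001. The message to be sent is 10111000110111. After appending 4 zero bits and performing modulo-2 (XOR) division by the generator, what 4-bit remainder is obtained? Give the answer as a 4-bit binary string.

1001

Append 4 zeros: 101110001101110000. Divide by 11001 (XOR where the leading bit is 1):
  pos 0: 10111 XOR 11001 = 01110
  pos 1: 11100 XOR 11001 = 00101
  pos 3: 10100 XOR 11001 = 01101
  pos 4: 11011 XOR 11001 = 00010
  pos 7: 10101 XOR 11001 = 01100
  pos 8: 11001 XOR 11001 = 00000
  pos 13: 10000 XOR 11001 = 01001
Remainder (last 4 bits) = 1001. This is the CRC / FCS.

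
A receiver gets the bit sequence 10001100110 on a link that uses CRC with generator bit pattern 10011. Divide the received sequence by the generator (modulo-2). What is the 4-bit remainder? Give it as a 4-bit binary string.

1011

Modulo-2 division of 10001100110 by 10011:
  pos 0: 10001 XOR 10011 = 00010
  pos 3: 10100 XOR 10011 = 00111
  pos 5: 11111 XOR 10011 = 01100
  pos 6: 11000 XOR 10011 = 01011
Remainder = 1011 (nonzero — an error is detected).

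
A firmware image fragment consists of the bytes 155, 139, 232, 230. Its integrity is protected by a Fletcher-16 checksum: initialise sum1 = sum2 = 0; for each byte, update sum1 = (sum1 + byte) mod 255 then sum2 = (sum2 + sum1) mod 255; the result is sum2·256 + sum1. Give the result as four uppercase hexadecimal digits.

Running sums (mod 255):
  after byte 0 (155): sum1=155, sum2=155
  after byte 1 (139): sum1=39, sum2=194
  after byte 2 (232): sum1=16, sum2=210
  after byte 3 (230): sum1=246, sum2=201
Checksum = sum2·256 + sum1 = 201·256 + 246 = 51702 = 0xC9F6.

C9F6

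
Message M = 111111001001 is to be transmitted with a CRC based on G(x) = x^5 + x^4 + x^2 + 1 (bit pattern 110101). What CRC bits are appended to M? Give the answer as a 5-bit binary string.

00101

Append 5 zeros: 11111100100100000. Divide by 110101 (XOR where the leading bit is 1):
  pos 0: 111111 XOR 110101 = 001010
  pos 2: 101000 XOR 110101 = 011101
  pos 3: 111011 XOR 110101 = 001110
  pos 5: 111000 XOR 110101 = 001101
  pos 7: 110110 XOR 110101 = 000011
  pos 11: 110000 XOR 110101 = 000101
Remainder (last 5 bits) = 00101. This is the CRC / FCS.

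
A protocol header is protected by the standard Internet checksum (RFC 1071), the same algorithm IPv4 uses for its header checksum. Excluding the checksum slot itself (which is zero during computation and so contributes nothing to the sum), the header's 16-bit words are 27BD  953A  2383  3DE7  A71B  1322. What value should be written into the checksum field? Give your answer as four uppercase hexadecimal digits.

One's-complement addition (fold any carry out of bit 15 back into bit 0):
  0x27BD + 0x953A = 0x0BCF7
  0xBCF7 + 0x2383 = 0x0E07A
  0xE07A + 0x3DE7 = 0x11E61 → wrap carry → 0x1E62
  0x1E62 + 0xA71B = 0x0C57D
  0xC57D + 0x1322 = 0x0D89F
One's-complement sum = 0xD89F.
Checksum = ~0xD89F & 0xFFFF = 0x2760.

2760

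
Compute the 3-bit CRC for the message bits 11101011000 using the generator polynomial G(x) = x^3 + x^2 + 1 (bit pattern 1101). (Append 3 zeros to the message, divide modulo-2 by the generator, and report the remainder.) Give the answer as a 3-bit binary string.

001

Append 3 zeros: 11101011000000. Divide by 1101 (XOR where the leading bit is 1):
  pos 0: 1110 XOR 1101 = 0011
  pos 2: 1110 XOR 1101 = 0011
  pos 4: 1111 XOR 1101 = 0010
  pos 6: 1000 XOR 1101 = 0101
  pos 7: 1010 XOR 1101 = 0111
  pos 8: 1110 XOR 1101 = 0011
  pos 10: 1100 XOR 1101 = 0001
Remainder (last 3 bits) = 001. This is the CRC / FCS.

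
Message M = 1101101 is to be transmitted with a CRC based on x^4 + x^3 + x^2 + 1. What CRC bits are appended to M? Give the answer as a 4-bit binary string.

1110

Append 4 zeros: 11011010000. Divide by 11101 (XOR where the leading bit is 1):
  pos 0: 11011 XOR 11101 = 00110
  pos 2: 11001 XOR 11101 = 00100
  pos 4: 10000 XOR 11101 = 01101
  pos 5: 11010 XOR 11101 = 00111
Remainder (last 4 bits) = 1110. This is the CRC / FCS.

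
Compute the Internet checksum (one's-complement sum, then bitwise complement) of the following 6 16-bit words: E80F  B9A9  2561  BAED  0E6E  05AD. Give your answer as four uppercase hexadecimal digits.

69DC

One's-complement addition (fold any carry out of bit 15 back into bit 0):
  0xE80F + 0xB9A9 = 0x1A1B8 → wrap carry → 0xA1B9
  0xA1B9 + 0x2561 = 0x0C71A
  0xC71A + 0xBAED = 0x18207 → wrap carry → 0x8208
  0x8208 + 0x0E6E = 0x09076
  0x9076 + 0x05AD = 0x09623
One's-complement sum = 0x9623.
Checksum = ~0x9623 & 0xFFFF = 0x69DC.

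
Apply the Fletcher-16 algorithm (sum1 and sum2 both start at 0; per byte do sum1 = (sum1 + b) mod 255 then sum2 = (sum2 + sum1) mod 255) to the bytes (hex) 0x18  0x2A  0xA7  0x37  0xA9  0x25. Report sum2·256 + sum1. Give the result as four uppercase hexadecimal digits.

20EF

Running sums (mod 255):
  after byte 0 (0x18): sum1=24, sum2=24
  after byte 1 (0x2A): sum1=66, sum2=90
  after byte 2 (0xA7): sum1=233, sum2=68
  after byte 3 (0x37): sum1=33, sum2=101
  after byte 4 (0xA9): sum1=202, sum2=48
  after byte 5 (0x25): sum1=239, sum2=32
Checksum = sum2·256 + sum1 = 32·256 + 239 = 8431 = 0x20EF.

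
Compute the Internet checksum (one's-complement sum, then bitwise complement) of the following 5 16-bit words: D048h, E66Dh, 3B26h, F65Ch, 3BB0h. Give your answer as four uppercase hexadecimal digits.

One's-complement addition (fold any carry out of bit 15 back into bit 0):
  0xD048 + 0xE66D = 0x1B6B5 → wrap carry → 0xB6B6
  0xB6B6 + 0x3B26 = 0x0F1DC
  0xF1DC + 0xF65C = 0x1E838 → wrap carry → 0xE839
  0xE839 + 0x3BB0 = 0x123E9 → wrap carry → 0x23EA
One's-complement sum = 0x23EA.
Checksum = ~0x23EA & 0xFFFF = 0xDC15.

DC15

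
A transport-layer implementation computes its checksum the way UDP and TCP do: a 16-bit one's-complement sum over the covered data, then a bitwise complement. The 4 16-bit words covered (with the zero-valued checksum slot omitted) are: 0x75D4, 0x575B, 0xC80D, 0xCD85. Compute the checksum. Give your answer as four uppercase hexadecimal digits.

9D3C

One's-complement addition (fold any carry out of bit 15 back into bit 0):
  0x75D4 + 0x575B = 0x0CD2F
  0xCD2F + 0xC80D = 0x1953C → wrap carry → 0x953D
  0x953D + 0xCD85 = 0x162C2 → wrap carry → 0x62C3
One's-complement sum = 0x62C3.
Checksum = ~0x62C3 & 0xFFFF = 0x9D3C.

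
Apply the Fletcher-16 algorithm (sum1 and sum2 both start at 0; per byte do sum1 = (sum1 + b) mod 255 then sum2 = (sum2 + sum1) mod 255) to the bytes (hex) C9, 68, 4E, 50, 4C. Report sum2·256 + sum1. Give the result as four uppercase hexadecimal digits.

Running sums (mod 255):
  after byte 0 (C9): sum1=201, sum2=201
  after byte 1 (68): sum1=50, sum2=251
  after byte 2 (4E): sum1=128, sum2=124
  after byte 3 (50): sum1=208, sum2=77
  after byte 4 (4C): sum1=29, sum2=106
Checksum = sum2·256 + sum1 = 106·256 + 29 = 27165 = 0x6A1D.

6A1D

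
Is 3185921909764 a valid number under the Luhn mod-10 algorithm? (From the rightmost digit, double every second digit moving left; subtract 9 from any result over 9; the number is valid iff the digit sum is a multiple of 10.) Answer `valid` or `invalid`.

From the right, keep odd positions and double even positions (subtract 9 from any doubled value over 9):
  doubled (positions 2,4,...): 3 9 9 4 1 2 → sum 28
  kept (positions 1,3,...): 4 7 0 1 9 8 3 → sum 32
Total = 60.
60 mod 10 = 0, so the number is valid.

valid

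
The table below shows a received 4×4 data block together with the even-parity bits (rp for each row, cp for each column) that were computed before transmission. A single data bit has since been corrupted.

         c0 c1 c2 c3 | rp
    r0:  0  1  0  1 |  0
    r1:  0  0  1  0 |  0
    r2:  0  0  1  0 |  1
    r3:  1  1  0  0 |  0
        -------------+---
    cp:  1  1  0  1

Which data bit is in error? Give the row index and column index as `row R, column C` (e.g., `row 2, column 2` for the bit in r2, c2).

Recompute each row's even parity and compare to rp:
  r0: data parity 0, sent rp 0 → ok
  r1: data parity 1, sent rp 0 → mismatch
  r2: data parity 1, sent rp 1 → ok
  r3: data parity 0, sent rp 0 → ok
Recompute each column's even parity and compare to cp:
  c0: data parity 1, sent cp 1 → ok
  c1: data parity 0, sent cp 1 → mismatch
  c2: data parity 0, sent cp 0 → ok
  c3: data parity 1, sent cp 1 → ok
Exactly one row (r1) and one column (c1) fail → the flipped bit is at their intersection.

row 1, column 1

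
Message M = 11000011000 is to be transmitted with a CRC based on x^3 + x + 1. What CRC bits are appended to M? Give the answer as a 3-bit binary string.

110

Append 3 zeros: 11000011000000. Divide by 1011 (XOR where the leading bit is 1):
  pos 0: 1100 XOR 1011 = 0111
  pos 1: 1110 XOR 1011 = 0101
  pos 2: 1010 XOR 1011 = 0001
  pos 5: 1110 XOR 1011 = 0101
  pos 6: 1010 XOR 1011 = 0001
  pos 9: 1000 XOR 1011 = 0011
Remainder (last 3 bits) = 110. This is the CRC / FCS.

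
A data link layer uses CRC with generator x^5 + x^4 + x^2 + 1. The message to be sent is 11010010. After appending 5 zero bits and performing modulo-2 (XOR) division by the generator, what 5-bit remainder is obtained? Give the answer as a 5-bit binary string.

Append 5 zeros: 1101001000000. Divide by 110101 (XOR where the leading bit is 1):
  pos 0: 110100 XOR 110101 = 000001
  pos 5: 110000 XOR 110101 = 000101
Remainder (last 5 bits) = 10100. This is the CRC / FCS.

10100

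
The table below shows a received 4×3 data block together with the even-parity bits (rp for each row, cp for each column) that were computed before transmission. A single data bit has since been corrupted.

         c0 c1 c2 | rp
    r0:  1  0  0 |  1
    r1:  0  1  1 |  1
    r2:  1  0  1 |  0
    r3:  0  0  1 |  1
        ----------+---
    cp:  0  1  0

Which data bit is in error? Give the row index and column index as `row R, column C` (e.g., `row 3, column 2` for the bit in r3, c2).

row 1, column 2

Recompute each row's even parity and compare to rp:
  r0: data parity 1, sent rp 1 → ok
  r1: data parity 0, sent rp 1 → mismatch
  r2: data parity 0, sent rp 0 → ok
  r3: data parity 1, sent rp 1 → ok
Recompute each column's even parity and compare to cp:
  c0: data parity 0, sent cp 0 → ok
  c1: data parity 1, sent cp 1 → ok
  c2: data parity 1, sent cp 0 → mismatch
Exactly one row (r1) and one column (c2) fail → the flipped bit is at their intersection.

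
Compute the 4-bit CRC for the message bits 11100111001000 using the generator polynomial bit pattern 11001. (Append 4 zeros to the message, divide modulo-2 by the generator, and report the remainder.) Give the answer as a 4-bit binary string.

0100

Append 4 zeros: 111001110010000000. Divide by 11001 (XOR where the leading bit is 1):
  pos 0: 11100 XOR 11001 = 00101
  pos 2: 10111 XOR 11001 = 01110
  pos 3: 11101 XOR 11001 = 00100
  pos 5: 10000 XOR 11001 = 01001
  pos 6: 10011 XOR 11001 = 01010
  pos 7: 10100 XOR 11001 = 01101
  pos 8: 11010 XOR 11001 = 00011
  pos 11: 11000 XOR 11001 = 00001
Remainder (last 4 bits) = 0100. This is the CRC / FCS.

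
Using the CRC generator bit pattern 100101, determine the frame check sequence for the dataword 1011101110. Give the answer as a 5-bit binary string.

10110

Append 5 zeros: 101110111000000. Divide by 100101 (XOR where the leading bit is 1):
  pos 0: 101110 XOR 100101 = 001011
  pos 2: 101111 XOR 100101 = 001010
  pos 4: 101010 XOR 100101 = 001111
  pos 6: 111100 XOR 100101 = 011001
  pos 7: 110010 XOR 100101 = 010111
  pos 8: 101110 XOR 100101 = 001011
Remainder (last 5 bits) = 10110. This is the CRC / FCS.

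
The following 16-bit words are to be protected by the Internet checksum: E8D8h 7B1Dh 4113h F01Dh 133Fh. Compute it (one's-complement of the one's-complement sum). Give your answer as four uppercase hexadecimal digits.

5799

One's-complement addition (fold any carry out of bit 15 back into bit 0):
  0xE8D8 + 0x7B1D = 0x163F5 → wrap carry → 0x63F6
  0x63F6 + 0x4113 = 0x0A509
  0xA509 + 0xF01D = 0x19526 → wrap carry → 0x9527
  0x9527 + 0x133F = 0x0A866
One's-complement sum = 0xA866.
Checksum = ~0xA866 & 0xFFFF = 0x5799.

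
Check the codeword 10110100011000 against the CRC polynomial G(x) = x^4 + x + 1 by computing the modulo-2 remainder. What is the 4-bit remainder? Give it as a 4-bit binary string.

1010

Modulo-2 division of 10110100011000 by 10011:
  pos 0: 10110 XOR 10011 = 00101
  pos 2: 10110 XOR 10011 = 00101
  pos 4: 10100 XOR 10011 = 00111
  pos 6: 11111 XOR 10011 = 01100
  pos 7: 11000 XOR 10011 = 01011
  pos 8: 10110 XOR 10011 = 00101
Remainder = 1010 (nonzero — an error is detected).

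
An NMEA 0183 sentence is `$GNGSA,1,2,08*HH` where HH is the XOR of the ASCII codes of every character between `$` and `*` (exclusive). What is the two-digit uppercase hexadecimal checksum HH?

7B

XOR the ASCII codes of the payload characters:
  'G' = 0x47 → acc = 0x47
  'N' = 0x4E → acc = 0x09
  'G' = 0x47 → acc = 0x4E
  'S' = 0x53 → acc = 0x1D
  'A' = 0x41 → acc = 0x5C
  ',' = 0x2C → acc = 0x70
  '1' = 0x31 → acc = 0x41
  ',' = 0x2C → acc = 0x6D
  '2' = 0x32 → acc = 0x5F
  ',' = 0x2C → acc = 0x73
  '0' = 0x30 → acc = 0x43
  '8' = 0x38 → acc = 0x7B
Checksum = 0x7B.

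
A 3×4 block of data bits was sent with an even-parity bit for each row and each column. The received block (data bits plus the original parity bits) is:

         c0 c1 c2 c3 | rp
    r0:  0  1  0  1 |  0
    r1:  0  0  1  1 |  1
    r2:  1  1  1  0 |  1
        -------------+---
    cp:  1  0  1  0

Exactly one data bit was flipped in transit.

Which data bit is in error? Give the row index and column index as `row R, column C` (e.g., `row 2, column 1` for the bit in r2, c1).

row 1, column 2

Recompute each row's even parity and compare to rp:
  r0: data parity 0, sent rp 0 → ok
  r1: data parity 0, sent rp 1 → mismatch
  r2: data parity 1, sent rp 1 → ok
Recompute each column's even parity and compare to cp:
  c0: data parity 1, sent cp 1 → ok
  c1: data parity 0, sent cp 0 → ok
  c2: data parity 0, sent cp 1 → mismatch
  c3: data parity 0, sent cp 0 → ok
Exactly one row (r1) and one column (c2) fail → the flipped bit is at their intersection.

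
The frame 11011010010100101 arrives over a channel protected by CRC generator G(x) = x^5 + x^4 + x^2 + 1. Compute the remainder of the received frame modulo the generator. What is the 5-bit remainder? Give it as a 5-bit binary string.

01110

Modulo-2 division of 11011010010100101 by 110101:
  pos 0: 110110 XOR 110101 = 000011
  pos 4: 111001 XOR 110101 = 001100
  pos 6: 110001 XOR 110101 = 000100
  pos 9: 100001 XOR 110101 = 010100
  pos 10: 101000 XOR 110101 = 011101
  pos 11: 111011 XOR 110101 = 001110
Remainder = 01110 (nonzero — an error is detected).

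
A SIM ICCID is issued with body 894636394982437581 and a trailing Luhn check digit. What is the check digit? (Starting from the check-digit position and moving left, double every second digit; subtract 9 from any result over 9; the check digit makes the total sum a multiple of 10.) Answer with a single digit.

Partial digits right→left: 1 8 5 7 3 4 2 8 9 4 9 3 6 3 6 4 9 8
Double every second digit counting from the check-digit position (so the 1st, 3rd, 5th, ... of the partial from the right).
  doubled (with −9 where >9): 2 1 6 4 9 9 3 3 9 → sum 46
  kept as-is: 8 7 4 8 4 3 3 4 8 → sum 49
Total = 46 + 49 = 95.
Check digit = (10 − (95 mod 10)) mod 10 = 5.

5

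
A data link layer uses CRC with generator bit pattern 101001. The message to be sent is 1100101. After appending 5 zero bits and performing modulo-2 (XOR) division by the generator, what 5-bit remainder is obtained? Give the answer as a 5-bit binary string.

11000

Append 5 zeros: 110010100000. Divide by 101001 (XOR where the leading bit is 1):
  pos 0: 110010 XOR 101001 = 011011
  pos 1: 110111 XOR 101001 = 011110
  pos 2: 111100 XOR 101001 = 010101
  pos 3: 101010 XOR 101001 = 000011
Remainder (last 5 bits) = 11000. This is the CRC / FCS.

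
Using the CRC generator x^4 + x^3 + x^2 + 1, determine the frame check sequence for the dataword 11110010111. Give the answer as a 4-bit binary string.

0011

Append 4 zeros: 111100101110000. Divide by 11101 (XOR where the leading bit is 1):
  pos 0: 11110 XOR 11101 = 00011
  pos 3: 11010 XOR 11101 = 00111
  pos 5: 11111 XOR 11101 = 00010
  pos 8: 10100 XOR 11101 = 01001
  pos 9: 10010 XOR 11101 = 01111
  pos 10: 11110 XOR 11101 = 00011
Remainder (last 4 bits) = 0011. This is the CRC / FCS.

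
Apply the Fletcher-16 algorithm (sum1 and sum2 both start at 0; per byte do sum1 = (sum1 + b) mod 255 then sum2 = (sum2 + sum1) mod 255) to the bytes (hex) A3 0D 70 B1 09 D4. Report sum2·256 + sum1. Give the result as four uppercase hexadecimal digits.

D4B0

Running sums (mod 255):
  after byte 0 (A3): sum1=163, sum2=163
  after byte 1 (0D): sum1=176, sum2=84
  after byte 2 (70): sum1=33, sum2=117
  after byte 3 (B1): sum1=210, sum2=72
  after byte 4 (09): sum1=219, sum2=36
  after byte 5 (D4): sum1=176, sum2=212
Checksum = sum2·256 + sum1 = 212·256 + 176 = 54448 = 0xD4B0.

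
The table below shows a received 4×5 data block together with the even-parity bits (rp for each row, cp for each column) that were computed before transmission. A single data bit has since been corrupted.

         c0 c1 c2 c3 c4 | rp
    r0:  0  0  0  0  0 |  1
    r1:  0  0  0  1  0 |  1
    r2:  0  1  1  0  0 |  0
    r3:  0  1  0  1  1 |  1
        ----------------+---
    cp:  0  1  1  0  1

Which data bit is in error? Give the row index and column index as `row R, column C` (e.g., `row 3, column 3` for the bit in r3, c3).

row 0, column 1

Recompute each row's even parity and compare to rp:
  r0: data parity 0, sent rp 1 → mismatch
  r1: data parity 1, sent rp 1 → ok
  r2: data parity 0, sent rp 0 → ok
  r3: data parity 1, sent rp 1 → ok
Recompute each column's even parity and compare to cp:
  c0: data parity 0, sent cp 0 → ok
  c1: data parity 0, sent cp 1 → mismatch
  c2: data parity 1, sent cp 1 → ok
  c3: data parity 0, sent cp 0 → ok
  c4: data parity 1, sent cp 1 → ok
Exactly one row (r0) and one column (c1) fail → the flipped bit is at their intersection.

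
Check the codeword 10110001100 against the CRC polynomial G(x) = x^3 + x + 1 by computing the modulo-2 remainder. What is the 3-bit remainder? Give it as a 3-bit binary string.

111

Modulo-2 division of 10110001100 by 1011:
  pos 0: 1011 XOR 1011 = 0000
  pos 7: 1100 XOR 1011 = 0111
Remainder = 111 (nonzero — an error is detected).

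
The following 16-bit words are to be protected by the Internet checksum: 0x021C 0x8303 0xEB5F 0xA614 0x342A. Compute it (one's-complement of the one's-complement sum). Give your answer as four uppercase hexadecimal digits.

B541

One's-complement addition (fold any carry out of bit 15 back into bit 0):
  0x021C + 0x8303 = 0x0851F
  0x851F + 0xEB5F = 0x1707E → wrap carry → 0x707F
  0x707F + 0xA614 = 0x11693 → wrap carry → 0x1694
  0x1694 + 0x342A = 0x04ABE
One's-complement sum = 0x4ABE.
Checksum = ~0x4ABE & 0xFFFF = 0xB541.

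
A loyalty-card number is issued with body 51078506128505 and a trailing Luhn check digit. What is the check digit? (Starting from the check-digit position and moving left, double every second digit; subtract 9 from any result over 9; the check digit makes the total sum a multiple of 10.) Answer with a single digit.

1

Partial digits right→left: 5 0 5 8 2 1 6 0 5 8 7 0 1 5
Double every second digit counting from the check-digit position (so the 1st, 3rd, 5th, ... of the partial from the right).
  doubled (with −9 where >9): 1 1 4 3 1 5 2 → sum 17
  kept as-is: 0 8 1 0 8 0 5 → sum 22
Total = 17 + 22 = 39.
Check digit = (10 − (39 mod 10)) mod 10 = 1.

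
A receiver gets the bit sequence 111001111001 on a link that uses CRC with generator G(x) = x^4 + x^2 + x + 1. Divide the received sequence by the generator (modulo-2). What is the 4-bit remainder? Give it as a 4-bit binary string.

0000

Modulo-2 division of 111001111001 by 10111:
  pos 0: 11100 XOR 10111 = 01011
  pos 1: 10111 XOR 10111 = 00000
  pos 6: 11100 XOR 10111 = 01011
  pos 7: 10111 XOR 10111 = 00000
Remainder = 0000 (zero — the frame passes the CRC check).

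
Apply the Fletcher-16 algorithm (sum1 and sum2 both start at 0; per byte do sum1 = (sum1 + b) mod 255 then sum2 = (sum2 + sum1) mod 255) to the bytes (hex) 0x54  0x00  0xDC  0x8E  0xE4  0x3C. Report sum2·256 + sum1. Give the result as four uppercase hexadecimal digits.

Running sums (mod 255):
  after byte 0 (0x54): sum1=84, sum2=84
  after byte 1 (0x00): sum1=84, sum2=168
  after byte 2 (0xDC): sum1=49, sum2=217
  after byte 3 (0x8E): sum1=191, sum2=153
  after byte 4 (0xE4): sum1=164, sum2=62
  after byte 5 (0x3C): sum1=224, sum2=31
Checksum = sum2·256 + sum1 = 31·256 + 224 = 8160 = 0x1FE0.

1FE0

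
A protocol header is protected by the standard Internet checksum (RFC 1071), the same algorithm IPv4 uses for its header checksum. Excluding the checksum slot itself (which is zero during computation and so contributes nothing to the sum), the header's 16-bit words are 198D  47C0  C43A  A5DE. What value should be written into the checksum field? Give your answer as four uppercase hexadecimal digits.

One's-complement addition (fold any carry out of bit 15 back into bit 0):
  0x198D + 0x47C0 = 0x0614D
  0x614D + 0xC43A = 0x12587 → wrap carry → 0x2588
  0x2588 + 0xA5DE = 0x0CB66
One's-complement sum = 0xCB66.
Checksum = ~0xCB66 & 0xFFFF = 0x3499.

3499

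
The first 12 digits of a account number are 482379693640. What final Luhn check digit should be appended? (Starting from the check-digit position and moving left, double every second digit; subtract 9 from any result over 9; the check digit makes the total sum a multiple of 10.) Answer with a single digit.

0

Partial digits right→left: 0 4 6 3 9 6 9 7 3 2 8 4
Double every second digit counting from the check-digit position (so the 1st, 3rd, 5th, ... of the partial from the right).
  doubled (with −9 where >9): 0 3 9 9 6 7 → sum 34
  kept as-is: 4 3 6 7 2 4 → sum 26
Total = 34 + 26 = 60.
Check digit = (10 − (60 mod 10)) mod 10 = 0.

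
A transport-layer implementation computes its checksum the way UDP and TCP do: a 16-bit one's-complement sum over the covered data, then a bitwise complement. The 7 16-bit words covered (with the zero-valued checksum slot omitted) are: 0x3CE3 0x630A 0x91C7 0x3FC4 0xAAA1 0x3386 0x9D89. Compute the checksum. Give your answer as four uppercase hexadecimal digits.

12D5

One's-complement addition (fold any carry out of bit 15 back into bit 0):
  0x3CE3 + 0x630A = 0x09FED
  0x9FED + 0x91C7 = 0x131B4 → wrap carry → 0x31B5
  0x31B5 + 0x3FC4 = 0x07179
  0x7179 + 0xAAA1 = 0x11C1A → wrap carry → 0x1C1B
  0x1C1B + 0x3386 = 0x04FA1
  0x4FA1 + 0x9D89 = 0x0ED2A
One's-complement sum = 0xED2A.
Checksum = ~0xED2A & 0xFFFF = 0x12D5.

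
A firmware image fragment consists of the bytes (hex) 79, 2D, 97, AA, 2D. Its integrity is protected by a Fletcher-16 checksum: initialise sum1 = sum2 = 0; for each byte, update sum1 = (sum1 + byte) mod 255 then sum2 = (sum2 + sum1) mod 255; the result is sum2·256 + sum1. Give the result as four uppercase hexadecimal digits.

Running sums (mod 255):
  after byte 0 (79): sum1=121, sum2=121
  after byte 1 (2D): sum1=166, sum2=32
  after byte 2 (97): sum1=62, sum2=94
  after byte 3 (AA): sum1=232, sum2=71
  after byte 4 (2D): sum1=22, sum2=93
Checksum = sum2·256 + sum1 = 93·256 + 22 = 23830 = 0x5D16.

5D16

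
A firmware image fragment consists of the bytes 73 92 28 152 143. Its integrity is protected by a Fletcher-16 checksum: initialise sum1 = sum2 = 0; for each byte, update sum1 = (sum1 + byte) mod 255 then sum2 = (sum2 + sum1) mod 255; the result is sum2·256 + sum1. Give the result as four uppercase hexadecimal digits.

Running sums (mod 255):
  after byte 0 (73): sum1=73, sum2=73
  after byte 1 (92): sum1=165, sum2=238
  after byte 2 (28): sum1=193, sum2=176
  after byte 3 (152): sum1=90, sum2=11
  after byte 4 (143): sum1=233, sum2=244
Checksum = sum2·256 + sum1 = 244·256 + 233 = 62697 = 0xF4E9.

F4E9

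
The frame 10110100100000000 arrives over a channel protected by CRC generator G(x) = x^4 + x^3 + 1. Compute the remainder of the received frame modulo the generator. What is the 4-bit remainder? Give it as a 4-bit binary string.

1011

Modulo-2 division of 10110100100000000 by 11001:
  pos 0: 10110 XOR 11001 = 01111
  pos 1: 11111 XOR 11001 = 00110
  pos 3: 11000 XOR 11001 = 00001
  pos 7: 11000 XOR 11001 = 00001
  pos 11: 10000 XOR 11001 = 01001
  pos 12: 10010 XOR 11001 = 01011
Remainder = 1011 (nonzero — an error is detected).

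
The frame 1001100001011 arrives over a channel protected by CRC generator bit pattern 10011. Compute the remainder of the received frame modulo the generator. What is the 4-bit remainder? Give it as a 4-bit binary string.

1011

Modulo-2 division of 1001100001011 by 10011:
  pos 0: 10011 XOR 10011 = 00000
Remainder = 1011 (nonzero — an error is detected).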